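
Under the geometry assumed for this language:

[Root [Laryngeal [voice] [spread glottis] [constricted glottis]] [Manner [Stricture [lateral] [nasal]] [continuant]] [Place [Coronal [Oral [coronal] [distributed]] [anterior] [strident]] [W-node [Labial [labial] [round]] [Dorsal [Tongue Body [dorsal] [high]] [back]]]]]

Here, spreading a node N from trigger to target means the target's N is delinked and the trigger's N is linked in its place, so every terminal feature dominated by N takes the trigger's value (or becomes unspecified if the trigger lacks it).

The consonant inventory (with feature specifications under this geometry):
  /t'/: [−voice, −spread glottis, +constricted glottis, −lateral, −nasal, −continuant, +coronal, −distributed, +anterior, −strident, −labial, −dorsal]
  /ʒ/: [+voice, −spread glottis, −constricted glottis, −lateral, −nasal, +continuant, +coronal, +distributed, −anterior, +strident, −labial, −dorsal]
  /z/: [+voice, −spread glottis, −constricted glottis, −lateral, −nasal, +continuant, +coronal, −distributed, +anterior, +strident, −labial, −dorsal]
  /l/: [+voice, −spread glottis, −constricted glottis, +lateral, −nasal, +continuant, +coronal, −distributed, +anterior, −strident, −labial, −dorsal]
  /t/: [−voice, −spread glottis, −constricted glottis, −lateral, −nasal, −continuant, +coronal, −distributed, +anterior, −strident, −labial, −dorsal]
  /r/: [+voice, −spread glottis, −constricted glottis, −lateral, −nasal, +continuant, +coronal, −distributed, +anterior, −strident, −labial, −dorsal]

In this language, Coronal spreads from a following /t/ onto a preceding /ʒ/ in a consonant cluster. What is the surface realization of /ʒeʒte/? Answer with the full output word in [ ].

[ʒerte]

Coronal immediately or transitively dominates [coronal], [distributed], [anterior], [strident].
The target acquires /t/'s values for everything under Coronal — [+coronal], [−distributed], [+anterior], [−strident] — while keeping its own [voice], [spread glottis], [constricted glottis], ….
This feature bundle is that of [r], so /ʒeʒte/ surfaces as [ʒerte].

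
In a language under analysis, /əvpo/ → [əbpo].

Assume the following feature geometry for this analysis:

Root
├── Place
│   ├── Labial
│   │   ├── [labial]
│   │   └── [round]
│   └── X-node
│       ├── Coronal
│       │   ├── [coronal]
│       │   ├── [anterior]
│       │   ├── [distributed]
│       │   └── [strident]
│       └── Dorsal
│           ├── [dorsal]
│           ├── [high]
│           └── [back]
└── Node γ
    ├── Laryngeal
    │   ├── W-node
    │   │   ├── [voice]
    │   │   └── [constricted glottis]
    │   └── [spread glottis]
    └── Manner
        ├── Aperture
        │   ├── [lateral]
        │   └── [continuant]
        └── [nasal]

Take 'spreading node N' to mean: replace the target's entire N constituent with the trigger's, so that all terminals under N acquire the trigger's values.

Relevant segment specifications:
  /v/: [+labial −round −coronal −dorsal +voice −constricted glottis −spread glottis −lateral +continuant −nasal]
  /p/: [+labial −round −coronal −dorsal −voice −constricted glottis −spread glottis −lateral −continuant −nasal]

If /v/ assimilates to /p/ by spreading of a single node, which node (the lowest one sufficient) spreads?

The alternation /v/ → [b] changes [continuant] and nothing else.
Since just one terminal is affected and it takes /p/'s value, spreading the terminal [continuant] alone is sufficient and minimal.
[voice], a feature on which the two segments disagree outside [continuant], is unchanged — nothing dominating it spread, and [continuant] is the minimal sufficient constituent.

[continuant]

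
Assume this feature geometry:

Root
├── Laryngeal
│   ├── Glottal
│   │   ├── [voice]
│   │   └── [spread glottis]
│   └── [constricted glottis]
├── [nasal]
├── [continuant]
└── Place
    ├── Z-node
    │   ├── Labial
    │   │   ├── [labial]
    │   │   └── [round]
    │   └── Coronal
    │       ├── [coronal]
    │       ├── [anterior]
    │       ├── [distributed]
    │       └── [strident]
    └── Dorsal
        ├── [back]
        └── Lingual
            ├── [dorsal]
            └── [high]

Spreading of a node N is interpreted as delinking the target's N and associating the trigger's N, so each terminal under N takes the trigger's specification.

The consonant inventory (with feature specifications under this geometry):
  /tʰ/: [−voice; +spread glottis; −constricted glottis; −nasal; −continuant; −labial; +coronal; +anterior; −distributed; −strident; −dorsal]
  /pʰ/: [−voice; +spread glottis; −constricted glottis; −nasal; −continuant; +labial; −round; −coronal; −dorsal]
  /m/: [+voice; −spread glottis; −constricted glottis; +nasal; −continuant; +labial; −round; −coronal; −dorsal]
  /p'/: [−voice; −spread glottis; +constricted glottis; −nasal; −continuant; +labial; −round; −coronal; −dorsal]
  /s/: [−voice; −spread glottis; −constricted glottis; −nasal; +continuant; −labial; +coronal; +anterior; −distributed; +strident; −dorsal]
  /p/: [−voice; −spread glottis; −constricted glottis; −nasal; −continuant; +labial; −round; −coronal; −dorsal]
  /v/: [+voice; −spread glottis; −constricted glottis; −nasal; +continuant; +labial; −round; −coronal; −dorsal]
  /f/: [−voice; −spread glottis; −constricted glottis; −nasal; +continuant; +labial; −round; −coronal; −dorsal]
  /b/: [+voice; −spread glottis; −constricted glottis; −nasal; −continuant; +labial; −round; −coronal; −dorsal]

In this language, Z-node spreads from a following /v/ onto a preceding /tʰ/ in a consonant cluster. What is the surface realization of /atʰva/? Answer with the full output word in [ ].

Terminals under Z-node in this geometry: [labial], [round], [coronal], [anterior], [distributed], [strident].
Spreading Z-node from /v/ onto /tʰ/ replaces those values with /v/'s: [+labial], [−round], [−coronal]. Features outside Z-node ([voice], [spread glottis], [constricted glottis], …) stay as in /tʰ/.
This feature bundle is that of [pʰ], so /atʰva/ surfaces as [apʰva].

[apʰva]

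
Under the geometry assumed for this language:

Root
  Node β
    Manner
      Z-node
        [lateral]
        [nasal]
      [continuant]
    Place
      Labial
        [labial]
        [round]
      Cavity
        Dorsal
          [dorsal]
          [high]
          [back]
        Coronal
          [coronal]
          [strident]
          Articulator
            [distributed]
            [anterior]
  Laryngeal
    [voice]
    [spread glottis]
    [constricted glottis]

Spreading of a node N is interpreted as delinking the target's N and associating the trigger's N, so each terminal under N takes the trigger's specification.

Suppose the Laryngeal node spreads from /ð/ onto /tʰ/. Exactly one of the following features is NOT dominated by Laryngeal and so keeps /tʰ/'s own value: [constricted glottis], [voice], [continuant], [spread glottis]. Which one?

Laryngeal dominates exactly [voice], [spread glottis], [constricted glottis].
Spreading Laryngeal replaces [spread glottis], [voice], [constricted glottis] with the trigger's values, since each sits inside the Laryngeal constituent.
[continuant] is not within the Laryngeal subtree (it hangs from Manner), so /tʰ/'s [continuant] value survives.

[continuant]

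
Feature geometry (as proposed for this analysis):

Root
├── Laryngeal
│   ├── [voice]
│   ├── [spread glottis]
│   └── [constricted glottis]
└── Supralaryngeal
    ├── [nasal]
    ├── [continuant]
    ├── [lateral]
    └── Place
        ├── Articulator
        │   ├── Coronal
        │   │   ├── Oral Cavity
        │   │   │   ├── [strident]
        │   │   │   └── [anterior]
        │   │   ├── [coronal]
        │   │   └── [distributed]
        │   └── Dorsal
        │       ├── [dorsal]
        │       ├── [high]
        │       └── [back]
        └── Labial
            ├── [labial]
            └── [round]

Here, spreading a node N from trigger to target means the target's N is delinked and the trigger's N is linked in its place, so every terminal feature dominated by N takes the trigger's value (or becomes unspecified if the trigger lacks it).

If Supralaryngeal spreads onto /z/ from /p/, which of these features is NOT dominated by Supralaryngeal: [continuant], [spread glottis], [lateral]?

[spread glottis]

Under this geometry, Supralaryngeal contains [nasal], [continuant], [lateral], [strident], [anterior], [coronal], [distributed], [dorsal], [high], [back], [labial], [round].
Of the listed options, [lateral], [continuant] are among these and would be overwritten by spreading Supralaryngeal.
[spread glottis] is not within the Supralaryngeal subtree (it hangs from Laryngeal), so /z/'s [spread glottis] value survives.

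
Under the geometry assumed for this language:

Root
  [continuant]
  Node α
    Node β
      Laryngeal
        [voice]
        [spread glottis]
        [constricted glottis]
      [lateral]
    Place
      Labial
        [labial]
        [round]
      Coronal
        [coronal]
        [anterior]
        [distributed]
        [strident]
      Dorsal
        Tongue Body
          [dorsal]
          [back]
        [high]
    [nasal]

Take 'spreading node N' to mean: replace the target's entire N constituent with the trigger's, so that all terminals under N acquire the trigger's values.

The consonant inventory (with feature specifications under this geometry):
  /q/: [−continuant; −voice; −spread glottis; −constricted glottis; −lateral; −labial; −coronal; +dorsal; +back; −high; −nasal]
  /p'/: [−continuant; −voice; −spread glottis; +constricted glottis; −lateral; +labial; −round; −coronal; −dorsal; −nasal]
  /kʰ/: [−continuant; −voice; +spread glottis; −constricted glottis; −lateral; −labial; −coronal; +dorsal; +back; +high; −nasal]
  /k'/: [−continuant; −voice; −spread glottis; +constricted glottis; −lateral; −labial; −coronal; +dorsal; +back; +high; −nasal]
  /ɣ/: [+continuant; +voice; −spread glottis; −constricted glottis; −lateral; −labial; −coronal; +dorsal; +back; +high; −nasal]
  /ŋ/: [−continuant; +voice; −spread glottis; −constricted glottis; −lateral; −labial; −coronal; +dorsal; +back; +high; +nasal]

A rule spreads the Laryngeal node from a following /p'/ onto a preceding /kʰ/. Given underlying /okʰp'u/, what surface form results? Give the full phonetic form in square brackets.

Laryngeal immediately or transitively dominates [voice], [spread glottis], [constricted glottis].
After delinking /kʰ/'s Laryngeal and linking /p'/'s, the affected terminals become [−voice], [−spread glottis], [+constricted glottis]; [continuant], [lateral], [labial], … (outside Laryngeal) are retained from /kʰ/.
This feature bundle is that of [k'], so /okʰp'u/ surfaces as [ok'p'u].

[ok'p'u]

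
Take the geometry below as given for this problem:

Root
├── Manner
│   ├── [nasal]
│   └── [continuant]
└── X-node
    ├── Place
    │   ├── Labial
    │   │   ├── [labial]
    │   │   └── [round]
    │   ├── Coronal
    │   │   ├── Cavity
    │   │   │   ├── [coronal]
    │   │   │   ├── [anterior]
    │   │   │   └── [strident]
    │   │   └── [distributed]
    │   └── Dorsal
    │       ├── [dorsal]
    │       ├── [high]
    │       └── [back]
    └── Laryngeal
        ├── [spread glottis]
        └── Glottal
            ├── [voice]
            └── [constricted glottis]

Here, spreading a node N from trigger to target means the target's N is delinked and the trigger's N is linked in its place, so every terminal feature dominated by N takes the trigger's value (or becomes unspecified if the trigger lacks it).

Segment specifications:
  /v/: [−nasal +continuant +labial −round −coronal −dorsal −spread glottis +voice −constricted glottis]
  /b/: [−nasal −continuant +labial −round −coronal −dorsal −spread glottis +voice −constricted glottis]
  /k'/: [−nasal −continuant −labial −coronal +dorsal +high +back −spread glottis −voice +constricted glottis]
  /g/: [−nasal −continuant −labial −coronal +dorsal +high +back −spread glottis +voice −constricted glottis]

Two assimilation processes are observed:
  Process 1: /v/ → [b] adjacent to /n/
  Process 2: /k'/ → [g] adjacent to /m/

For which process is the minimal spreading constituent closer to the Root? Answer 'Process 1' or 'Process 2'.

Process 1

Process 1 alters [continuant]; the lowest dominating node is [continuant] (depth 2 from Root).
Process 2 alters [voice], [constricted glottis]; the lowest common ancestor is Glottal (depth 3 from Root).
Depth 2 < depth 3; Process 1 involves the structurally higher constituent [continuant].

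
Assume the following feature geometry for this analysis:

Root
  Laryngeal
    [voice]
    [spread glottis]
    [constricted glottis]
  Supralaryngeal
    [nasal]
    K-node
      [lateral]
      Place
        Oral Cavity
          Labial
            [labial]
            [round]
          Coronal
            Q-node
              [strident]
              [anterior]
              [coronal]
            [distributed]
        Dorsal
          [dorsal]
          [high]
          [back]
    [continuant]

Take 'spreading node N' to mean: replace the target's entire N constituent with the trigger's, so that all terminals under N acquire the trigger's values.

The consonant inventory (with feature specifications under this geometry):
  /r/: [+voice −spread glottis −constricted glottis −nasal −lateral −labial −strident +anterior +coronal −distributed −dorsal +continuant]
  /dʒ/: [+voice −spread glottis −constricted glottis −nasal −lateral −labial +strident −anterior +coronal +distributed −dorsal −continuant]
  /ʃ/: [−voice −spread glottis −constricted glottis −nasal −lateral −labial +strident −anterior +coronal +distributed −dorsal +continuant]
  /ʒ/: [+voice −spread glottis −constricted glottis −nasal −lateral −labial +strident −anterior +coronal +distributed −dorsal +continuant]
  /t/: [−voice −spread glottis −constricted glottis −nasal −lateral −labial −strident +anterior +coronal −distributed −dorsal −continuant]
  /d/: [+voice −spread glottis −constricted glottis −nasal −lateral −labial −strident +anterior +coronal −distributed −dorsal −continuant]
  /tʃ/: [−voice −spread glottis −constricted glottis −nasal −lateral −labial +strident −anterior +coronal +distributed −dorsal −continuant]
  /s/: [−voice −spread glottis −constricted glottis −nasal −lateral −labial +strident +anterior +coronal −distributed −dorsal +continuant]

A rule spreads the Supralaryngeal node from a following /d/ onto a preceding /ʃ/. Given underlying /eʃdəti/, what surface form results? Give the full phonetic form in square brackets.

[etdəti]

The Supralaryngeal node dominates the terminals [nasal], [lateral], [labial], [round], [strident], [anterior], [coronal], [distributed], [dorsal], [high], [back], [continuant].
The target acquires /d/'s values for everything under Supralaryngeal — [−nasal], [−lateral], [−labial], [−strident], [+anterior], [+coronal], [−distributed], [−dorsal], [−continuant] — while keeping its own [voice], [spread glottis], [constricted glottis].
The resulting bundle matches /t/ in the inventory; substituting it for /ʃ/ gives [etdəti].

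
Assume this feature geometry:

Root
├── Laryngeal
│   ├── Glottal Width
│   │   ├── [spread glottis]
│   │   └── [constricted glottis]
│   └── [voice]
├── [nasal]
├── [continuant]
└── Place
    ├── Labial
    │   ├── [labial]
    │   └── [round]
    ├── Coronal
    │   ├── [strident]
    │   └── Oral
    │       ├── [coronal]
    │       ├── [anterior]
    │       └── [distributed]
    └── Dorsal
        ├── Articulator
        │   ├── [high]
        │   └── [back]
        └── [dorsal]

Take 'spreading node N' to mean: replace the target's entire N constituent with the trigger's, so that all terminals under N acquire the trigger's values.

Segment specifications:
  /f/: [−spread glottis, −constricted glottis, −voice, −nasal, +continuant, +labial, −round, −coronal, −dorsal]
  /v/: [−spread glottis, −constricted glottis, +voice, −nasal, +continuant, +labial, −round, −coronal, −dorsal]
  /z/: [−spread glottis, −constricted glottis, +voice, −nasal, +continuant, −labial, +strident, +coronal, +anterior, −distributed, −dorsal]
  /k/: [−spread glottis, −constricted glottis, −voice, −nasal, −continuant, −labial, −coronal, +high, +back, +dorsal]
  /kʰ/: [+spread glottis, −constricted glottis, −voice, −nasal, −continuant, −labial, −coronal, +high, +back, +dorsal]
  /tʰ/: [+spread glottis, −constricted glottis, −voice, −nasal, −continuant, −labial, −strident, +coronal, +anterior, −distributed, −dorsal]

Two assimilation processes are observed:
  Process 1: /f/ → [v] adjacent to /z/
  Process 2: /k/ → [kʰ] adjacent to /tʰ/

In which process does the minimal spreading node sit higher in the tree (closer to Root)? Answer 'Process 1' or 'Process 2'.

Process 1

Process 1 alters [voice]; the lowest dominating node is [voice] (depth 2 from Root).
Process 2 alters [spread glottis]; the lowest dominating node is [spread glottis] (depth 3 from Root).
[voice] (depth 2) sits above [spread glottis] (depth 3), making Process 1 the one with the higher spreading node.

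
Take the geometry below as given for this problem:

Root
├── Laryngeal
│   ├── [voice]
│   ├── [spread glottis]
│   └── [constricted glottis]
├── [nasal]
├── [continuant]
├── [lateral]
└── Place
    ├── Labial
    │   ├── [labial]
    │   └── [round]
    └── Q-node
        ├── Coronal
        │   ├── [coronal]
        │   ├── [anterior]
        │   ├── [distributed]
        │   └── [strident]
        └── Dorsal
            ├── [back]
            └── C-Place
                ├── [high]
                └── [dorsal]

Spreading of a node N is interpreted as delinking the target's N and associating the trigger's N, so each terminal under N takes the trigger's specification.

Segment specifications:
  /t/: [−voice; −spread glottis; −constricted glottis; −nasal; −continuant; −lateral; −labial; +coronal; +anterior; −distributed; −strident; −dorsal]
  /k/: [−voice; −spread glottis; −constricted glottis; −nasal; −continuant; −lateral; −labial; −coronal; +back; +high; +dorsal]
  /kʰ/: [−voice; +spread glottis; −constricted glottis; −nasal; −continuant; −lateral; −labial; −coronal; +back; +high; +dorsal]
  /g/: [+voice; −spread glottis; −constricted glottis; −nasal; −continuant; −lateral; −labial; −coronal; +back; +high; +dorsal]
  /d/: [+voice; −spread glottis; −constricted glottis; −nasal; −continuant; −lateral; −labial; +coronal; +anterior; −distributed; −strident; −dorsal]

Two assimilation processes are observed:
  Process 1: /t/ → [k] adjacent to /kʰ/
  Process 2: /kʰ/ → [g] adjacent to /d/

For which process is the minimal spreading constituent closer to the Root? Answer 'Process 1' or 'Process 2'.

Process 1: the features that change are [coronal], [anterior], [distributed], [strident], [dorsal], [high], [back]; the minimal node is Q-node (depth 2).
In Process 2, [voice], [spread glottis] change, so the minimal spreading node is Laryngeal at depth 1.
Depth 1 < depth 2; Process 2 involves the structurally higher constituent Laryngeal.

Process 2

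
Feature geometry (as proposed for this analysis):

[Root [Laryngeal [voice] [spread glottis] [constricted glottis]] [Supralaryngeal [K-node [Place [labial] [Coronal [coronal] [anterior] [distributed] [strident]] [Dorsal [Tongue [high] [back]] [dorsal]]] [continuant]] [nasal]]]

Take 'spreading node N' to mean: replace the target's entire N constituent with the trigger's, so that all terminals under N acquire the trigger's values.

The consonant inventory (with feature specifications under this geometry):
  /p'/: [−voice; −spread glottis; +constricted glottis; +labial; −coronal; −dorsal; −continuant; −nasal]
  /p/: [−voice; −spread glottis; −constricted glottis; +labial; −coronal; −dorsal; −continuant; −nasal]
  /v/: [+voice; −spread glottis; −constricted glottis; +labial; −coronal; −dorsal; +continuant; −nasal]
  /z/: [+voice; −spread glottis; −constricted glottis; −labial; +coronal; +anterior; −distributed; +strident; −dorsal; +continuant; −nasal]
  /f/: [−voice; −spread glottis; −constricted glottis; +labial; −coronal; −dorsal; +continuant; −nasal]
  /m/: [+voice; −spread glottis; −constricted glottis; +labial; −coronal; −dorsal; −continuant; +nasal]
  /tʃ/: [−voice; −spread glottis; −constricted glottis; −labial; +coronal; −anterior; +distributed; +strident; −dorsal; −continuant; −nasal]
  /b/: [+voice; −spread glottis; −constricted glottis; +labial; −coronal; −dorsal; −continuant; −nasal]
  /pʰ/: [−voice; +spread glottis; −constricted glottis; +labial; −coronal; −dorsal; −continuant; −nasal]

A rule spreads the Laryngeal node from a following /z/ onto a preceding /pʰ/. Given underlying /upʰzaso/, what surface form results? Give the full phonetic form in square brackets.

[ubzaso]

The Laryngeal node dominates the terminals [voice], [spread glottis], [constricted glottis].
The target acquires /z/'s values for everything under Laryngeal — [+voice], [−spread glottis], [−constricted glottis] — while keeping its own [labial], [coronal], [dorsal], ….
Among the inventory, only /b/ has exactly this specification, giving the surface form [ubzaso].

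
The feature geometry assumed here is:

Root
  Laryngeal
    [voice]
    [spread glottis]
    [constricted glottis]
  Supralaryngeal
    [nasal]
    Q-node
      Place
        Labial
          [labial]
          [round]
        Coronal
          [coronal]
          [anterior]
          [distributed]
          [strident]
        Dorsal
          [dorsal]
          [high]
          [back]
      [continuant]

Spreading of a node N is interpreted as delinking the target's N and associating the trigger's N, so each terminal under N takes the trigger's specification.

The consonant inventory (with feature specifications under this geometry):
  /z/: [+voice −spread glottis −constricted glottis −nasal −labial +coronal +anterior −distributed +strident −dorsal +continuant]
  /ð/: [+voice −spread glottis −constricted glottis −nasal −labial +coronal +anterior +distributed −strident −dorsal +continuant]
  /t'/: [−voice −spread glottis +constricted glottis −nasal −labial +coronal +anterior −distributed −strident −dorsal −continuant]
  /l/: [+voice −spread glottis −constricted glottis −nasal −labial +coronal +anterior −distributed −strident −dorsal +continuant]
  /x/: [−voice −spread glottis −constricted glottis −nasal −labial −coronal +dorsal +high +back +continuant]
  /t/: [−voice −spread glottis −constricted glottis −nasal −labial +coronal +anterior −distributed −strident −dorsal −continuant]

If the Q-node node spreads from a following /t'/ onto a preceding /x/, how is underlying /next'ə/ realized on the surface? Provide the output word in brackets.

[nett'ə]

The Q-node node dominates the terminals [labial], [round], [coronal], [anterior], [distributed], [strident], [dorsal], [high], [back], [continuant].
After delinking /x/'s Q-node and linking /t'/'s, the affected terminals become [−labial], [+coronal], [+anterior], [−distributed], [−strident], [−dorsal], [−continuant]; [voice], [spread glottis], [constricted glottis], … (outside Q-node) are retained from /x/.
The resulting bundle matches /t/ in the inventory; substituting it for /x/ gives [nett'ə].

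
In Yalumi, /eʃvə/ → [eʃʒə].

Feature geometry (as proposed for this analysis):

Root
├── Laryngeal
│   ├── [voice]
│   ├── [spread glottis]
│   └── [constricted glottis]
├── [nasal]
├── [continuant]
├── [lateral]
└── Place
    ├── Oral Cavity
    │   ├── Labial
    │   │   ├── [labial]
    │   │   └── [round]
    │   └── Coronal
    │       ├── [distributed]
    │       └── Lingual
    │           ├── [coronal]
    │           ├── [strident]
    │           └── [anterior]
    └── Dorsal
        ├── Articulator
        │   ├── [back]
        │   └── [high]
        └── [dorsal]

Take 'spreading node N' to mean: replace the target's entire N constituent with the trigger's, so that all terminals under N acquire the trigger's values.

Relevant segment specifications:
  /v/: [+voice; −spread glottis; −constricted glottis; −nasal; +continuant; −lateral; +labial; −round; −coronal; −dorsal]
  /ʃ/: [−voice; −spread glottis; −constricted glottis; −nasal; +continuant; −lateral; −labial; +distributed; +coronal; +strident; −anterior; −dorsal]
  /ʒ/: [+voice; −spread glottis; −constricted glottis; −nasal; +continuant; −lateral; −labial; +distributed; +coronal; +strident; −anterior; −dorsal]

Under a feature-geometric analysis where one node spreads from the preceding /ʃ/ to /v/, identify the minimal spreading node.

/v/ and [ʒ] differ in [labial], [round], [coronal], [anterior], [distributed], [strident]; every other specified feature is identical.
These terminals are all dominated by Oral Cavity, and no proper subconstituent of Oral Cavity covers them all; Oral Cavity is their lowest common ancestor.
If Oral Cavity spreads, every terminal under it takes /ʃ/'s value, producing [ʒ] as observed.
[voice], a feature on which the two segments disagree outside Oral Cavity, is unchanged — nothing dominating it spread, and Oral Cavity is the minimal sufficient constituent.

Oral Cavity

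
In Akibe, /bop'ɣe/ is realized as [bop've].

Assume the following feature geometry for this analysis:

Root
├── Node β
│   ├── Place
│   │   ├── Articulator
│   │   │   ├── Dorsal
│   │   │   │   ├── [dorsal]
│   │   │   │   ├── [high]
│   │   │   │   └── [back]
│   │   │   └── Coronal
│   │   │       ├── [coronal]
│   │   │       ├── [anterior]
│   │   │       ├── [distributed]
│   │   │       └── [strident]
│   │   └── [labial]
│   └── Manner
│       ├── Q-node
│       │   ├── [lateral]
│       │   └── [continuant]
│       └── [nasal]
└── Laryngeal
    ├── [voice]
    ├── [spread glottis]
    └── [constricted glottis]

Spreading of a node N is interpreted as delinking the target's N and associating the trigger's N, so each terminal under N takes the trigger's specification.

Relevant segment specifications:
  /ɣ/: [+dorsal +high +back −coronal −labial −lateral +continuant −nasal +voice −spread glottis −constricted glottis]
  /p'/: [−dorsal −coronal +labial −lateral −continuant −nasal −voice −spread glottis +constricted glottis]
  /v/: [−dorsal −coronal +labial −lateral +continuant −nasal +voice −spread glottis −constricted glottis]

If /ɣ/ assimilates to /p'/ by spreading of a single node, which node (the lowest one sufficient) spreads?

The alternation /ɣ/ → [v] changes [labial], [dorsal], [high], [back] and nothing else.
Tracing each changed feature up the tree, the paths first meet at Place; any lower node misses at least one of them.
If Place spreads, every terminal under it takes /p'/'s value, producing [v] as observed.
Had Node β or a higher node spread, [continuant] would have taken /p'/'s value; it stays as in /ɣ/, confirming the spreading constituent is exactly Place.

Place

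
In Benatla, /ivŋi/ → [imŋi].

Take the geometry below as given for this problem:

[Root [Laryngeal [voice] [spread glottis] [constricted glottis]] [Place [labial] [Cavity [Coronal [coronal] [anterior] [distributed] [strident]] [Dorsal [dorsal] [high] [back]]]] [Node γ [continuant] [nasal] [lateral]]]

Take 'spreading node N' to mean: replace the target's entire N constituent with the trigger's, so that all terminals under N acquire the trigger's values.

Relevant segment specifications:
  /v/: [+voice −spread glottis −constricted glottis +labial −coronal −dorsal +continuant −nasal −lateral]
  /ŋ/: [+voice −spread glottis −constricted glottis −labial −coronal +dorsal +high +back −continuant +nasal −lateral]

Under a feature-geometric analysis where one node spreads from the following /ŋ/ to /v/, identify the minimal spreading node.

The alternation /v/ → [m] changes [nasal], [continuant] and nothing else.
The smallest constituent containing every changed terminal is Node γ — each of its daughters lacks at least one of the affected features.
Delinking /v/'s Node γ and associating /ŋ/'s Node γ gives precisely the feature bundle of [m].
Since [labial], [dorsal] are preserved even though /ŋ/ disagrees there, no node above Node γ spread.

Node γ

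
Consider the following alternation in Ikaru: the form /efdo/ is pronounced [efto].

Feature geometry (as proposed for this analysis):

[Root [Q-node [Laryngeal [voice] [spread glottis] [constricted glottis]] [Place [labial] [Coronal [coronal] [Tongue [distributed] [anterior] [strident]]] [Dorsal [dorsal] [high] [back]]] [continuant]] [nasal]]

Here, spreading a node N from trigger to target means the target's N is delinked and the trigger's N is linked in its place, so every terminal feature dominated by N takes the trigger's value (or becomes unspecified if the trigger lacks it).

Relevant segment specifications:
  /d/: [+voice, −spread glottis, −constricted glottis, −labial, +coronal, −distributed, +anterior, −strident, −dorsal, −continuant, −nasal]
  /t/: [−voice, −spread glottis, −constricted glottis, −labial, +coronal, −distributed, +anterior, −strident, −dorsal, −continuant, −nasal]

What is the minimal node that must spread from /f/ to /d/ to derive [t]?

Comparing /d/ with its surface form [t], the only feature that changes is [voice].
Only a single terminal changes, and /f/ supplies the new value, so [voice] itself is the minimal spreading constituent.
[labial], [continuant] stay as in /d/ although /f/ differs there, so no node dominating them spread; among the remaining candidates [voice] is the lowest that derives the output.

[voice]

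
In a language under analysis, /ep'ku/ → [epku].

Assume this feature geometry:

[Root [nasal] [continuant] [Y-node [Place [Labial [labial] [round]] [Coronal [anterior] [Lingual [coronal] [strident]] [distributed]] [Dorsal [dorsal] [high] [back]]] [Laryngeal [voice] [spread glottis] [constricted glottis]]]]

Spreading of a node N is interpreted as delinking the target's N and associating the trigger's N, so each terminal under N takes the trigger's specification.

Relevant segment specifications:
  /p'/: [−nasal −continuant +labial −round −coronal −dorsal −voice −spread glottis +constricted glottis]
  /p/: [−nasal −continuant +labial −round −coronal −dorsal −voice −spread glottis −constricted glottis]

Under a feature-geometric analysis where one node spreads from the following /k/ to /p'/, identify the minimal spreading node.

[constricted glottis]

/p'/ and [p] differ in [constricted glottis]; every other specified feature is identical.
With a single altered terminal, the smallest constituent that could spread is that terminal — [constricted glottis].
[dorsal], [labial] stay as in /p'/ although /k/ differs there, so no node dominating them spread; among the remaining candidates [constricted glottis] is the lowest that derives the output.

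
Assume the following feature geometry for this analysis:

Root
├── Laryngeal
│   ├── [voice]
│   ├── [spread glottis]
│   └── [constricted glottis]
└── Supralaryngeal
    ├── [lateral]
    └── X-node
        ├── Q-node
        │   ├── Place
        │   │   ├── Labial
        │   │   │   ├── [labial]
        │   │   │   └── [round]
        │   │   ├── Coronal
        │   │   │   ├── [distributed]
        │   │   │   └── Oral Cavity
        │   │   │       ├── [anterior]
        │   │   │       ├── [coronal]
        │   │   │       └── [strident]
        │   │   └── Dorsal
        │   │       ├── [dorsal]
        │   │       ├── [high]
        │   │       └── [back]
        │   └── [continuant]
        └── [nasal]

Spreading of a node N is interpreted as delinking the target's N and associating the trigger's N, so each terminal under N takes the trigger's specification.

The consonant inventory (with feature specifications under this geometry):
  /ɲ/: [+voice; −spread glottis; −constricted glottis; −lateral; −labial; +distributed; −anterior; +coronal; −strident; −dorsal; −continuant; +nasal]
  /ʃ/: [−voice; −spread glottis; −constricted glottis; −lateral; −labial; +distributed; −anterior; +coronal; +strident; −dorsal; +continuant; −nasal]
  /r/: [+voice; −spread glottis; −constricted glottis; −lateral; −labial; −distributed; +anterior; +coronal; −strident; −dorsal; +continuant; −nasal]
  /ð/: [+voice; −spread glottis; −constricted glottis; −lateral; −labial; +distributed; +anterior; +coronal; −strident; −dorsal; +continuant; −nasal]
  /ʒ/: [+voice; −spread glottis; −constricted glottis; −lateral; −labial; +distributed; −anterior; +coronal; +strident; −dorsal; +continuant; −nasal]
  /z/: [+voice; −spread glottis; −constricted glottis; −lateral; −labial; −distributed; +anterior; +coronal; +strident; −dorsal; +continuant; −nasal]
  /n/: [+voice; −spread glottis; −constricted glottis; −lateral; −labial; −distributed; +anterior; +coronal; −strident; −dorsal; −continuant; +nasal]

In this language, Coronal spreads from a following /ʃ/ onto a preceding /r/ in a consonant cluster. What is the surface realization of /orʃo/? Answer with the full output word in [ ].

[oʒʃo]

The Coronal node dominates the terminals [distributed], [anterior], [coronal], [strident].
After delinking /r/'s Coronal and linking /ʃ/'s, the affected terminals become [+distributed], [−anterior], [+coronal], [+strident]; [voice], [spread glottis], [constricted glottis], … (outside Coronal) are retained from /r/.
Among the inventory, only /ʒ/ has exactly this specification, giving the surface form [oʒʃo].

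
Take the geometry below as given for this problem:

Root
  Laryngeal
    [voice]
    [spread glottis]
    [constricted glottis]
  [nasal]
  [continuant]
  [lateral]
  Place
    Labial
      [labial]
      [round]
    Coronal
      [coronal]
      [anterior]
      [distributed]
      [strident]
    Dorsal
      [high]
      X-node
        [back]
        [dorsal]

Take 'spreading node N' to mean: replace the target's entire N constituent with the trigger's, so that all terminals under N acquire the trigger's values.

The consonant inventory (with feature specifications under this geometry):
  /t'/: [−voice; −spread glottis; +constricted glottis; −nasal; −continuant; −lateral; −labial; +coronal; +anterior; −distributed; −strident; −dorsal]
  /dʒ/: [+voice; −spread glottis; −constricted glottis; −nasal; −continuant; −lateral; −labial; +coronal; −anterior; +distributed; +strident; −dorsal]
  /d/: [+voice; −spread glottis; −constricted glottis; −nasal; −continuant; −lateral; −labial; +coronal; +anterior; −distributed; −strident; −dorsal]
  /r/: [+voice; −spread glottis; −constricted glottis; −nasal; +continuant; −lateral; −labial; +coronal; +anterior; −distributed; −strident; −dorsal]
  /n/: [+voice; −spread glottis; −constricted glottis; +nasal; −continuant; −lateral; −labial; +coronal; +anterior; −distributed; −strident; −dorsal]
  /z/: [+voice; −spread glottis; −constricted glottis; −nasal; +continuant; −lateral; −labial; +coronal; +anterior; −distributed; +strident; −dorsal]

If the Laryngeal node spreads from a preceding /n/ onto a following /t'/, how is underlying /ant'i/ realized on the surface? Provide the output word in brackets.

Terminals under Laryngeal in this geometry: [voice], [spread glottis], [constricted glottis].
The target acquires /n/'s values for everything under Laryngeal — [+voice], [−spread glottis], [−constricted glottis] — while keeping its own [nasal], [continuant], [lateral], ….
Among the inventory, only /d/ has exactly this specification, giving the surface form [andi].

[andi]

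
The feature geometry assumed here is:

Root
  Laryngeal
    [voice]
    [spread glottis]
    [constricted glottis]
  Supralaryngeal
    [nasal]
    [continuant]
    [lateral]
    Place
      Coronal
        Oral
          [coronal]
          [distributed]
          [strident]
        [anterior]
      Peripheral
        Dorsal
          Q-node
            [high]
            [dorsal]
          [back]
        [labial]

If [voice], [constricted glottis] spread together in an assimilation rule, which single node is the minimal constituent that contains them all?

Laryngeal

[voice]: Root → Laryngeal → [voice].
[constricted glottis]: Root → Laryngeal → [constricted glottis].
Laryngeal is the lowest common ancestor — every listed feature sits under it, and no single subconstituent of Laryngeal covers them all.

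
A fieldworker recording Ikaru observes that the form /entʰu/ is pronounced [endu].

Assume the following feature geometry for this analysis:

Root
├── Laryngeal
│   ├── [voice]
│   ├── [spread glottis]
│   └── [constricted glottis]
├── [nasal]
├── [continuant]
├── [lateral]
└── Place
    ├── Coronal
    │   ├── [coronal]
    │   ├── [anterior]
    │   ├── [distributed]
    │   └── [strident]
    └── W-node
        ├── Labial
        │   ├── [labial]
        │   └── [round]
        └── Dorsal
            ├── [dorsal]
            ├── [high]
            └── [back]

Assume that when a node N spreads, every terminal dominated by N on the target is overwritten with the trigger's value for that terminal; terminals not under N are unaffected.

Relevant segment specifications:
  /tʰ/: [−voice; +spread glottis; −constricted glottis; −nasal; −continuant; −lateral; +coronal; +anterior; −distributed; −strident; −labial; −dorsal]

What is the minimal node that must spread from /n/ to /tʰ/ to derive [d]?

Laryngeal

The alternation /tʰ/ → [d] changes [voice], [spread glottis] and nothing else.
In this geometry the lowest node dominating all of them is Laryngeal: every daughter of Laryngeal dominates only a proper subset, so no lower node suffices.
If Laryngeal spreads, every terminal under it takes /n/'s value, producing [d] as observed.
Had Root spread, [nasal] would have taken /n/'s value; it stays as in /tʰ/, confirming the spreading constituent is exactly Laryngeal.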